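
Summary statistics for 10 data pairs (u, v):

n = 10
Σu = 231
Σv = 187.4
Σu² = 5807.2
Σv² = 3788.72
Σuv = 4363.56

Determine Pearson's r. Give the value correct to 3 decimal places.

r = (nΣuv − ΣuΣv) / √[(nΣu² − (Σu)²)(nΣv² − (Σv)²)]
Numerator: 10×4363.56 − 231×187.4 = 346.2
Denominator: √[(58072 − 53361)(37887.2 − 35118.76)] = √[4711 × 2768.44] = 3611.3877
r = 346.2 / 3611.3877 ≈ 0.096

0.096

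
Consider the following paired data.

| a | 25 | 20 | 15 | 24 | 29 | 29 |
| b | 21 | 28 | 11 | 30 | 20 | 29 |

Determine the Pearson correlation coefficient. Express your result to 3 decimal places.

n = 6, Σa = 142, Σb = 139, Σa² = 3508, Σb² = 3487, Σab = 3391
nΣab − ΣaΣb = 20346 − 19738 = 608
nΣa² − (Σa)² = 21048 − 20164 = 884; nΣb² − (Σb)² = 20922 − 19321 = 1601
r = 608 / √(884 × 1601) = 608 / 1189.6571 ≈ 0.511

0.511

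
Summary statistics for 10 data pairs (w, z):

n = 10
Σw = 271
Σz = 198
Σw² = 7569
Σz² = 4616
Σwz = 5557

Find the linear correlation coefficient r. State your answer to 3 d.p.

r = (nΣwz − ΣwΣz) / √[(nΣw² − (Σw)²)(nΣz² − (Σz)²)]
Numerator: 10×5557 − 271×198 = 1912
Denominator: √[(75690 − 73441)(46160 − 39204)] = √[2249 × 6956] = 3955.2552
r = 1912 / 3955.2552 ≈ 0.483

0.483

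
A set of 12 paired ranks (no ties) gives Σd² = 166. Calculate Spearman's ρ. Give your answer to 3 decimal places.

0.420

ρ = 1 − 6Σd² / [n(n²−1)] = 1 − 6×166 / (12×143)
  = 1 − 996/1716 = 1 − 0.5804 ≈ 0.420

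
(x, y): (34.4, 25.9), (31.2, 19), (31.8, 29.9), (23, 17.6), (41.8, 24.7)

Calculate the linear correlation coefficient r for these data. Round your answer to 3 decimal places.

n = 5, Σx = 162.2, Σy = 117.1, Σx² = 5444.28, Σy² = 2845.67, Σxy = 3871.84
nΣxy − ΣxΣy = 19359.2 − 18993.62 = 365.58
nΣx² − (Σx)² = 27221.4 − 26308.84 = 912.56; nΣy² − (Σy)² = 14228.35 − 13712.41 = 515.94
r = 365.58 / √(912.56 × 515.94) = 365.58 / 686.1678 ≈ 0.533

0.533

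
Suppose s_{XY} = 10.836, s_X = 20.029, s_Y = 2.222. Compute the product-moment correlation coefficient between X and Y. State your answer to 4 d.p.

r = Cov(X,Y) / (s_X · s_Y) = 10.836 / (20.029 × 2.222)
  = 10.836 / 44.5044 ≈ 0.2435

0.2435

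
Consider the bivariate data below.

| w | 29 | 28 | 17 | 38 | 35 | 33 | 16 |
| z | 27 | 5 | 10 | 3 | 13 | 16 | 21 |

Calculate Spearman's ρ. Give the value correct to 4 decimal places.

Rank w: 4, 3, 2, 7, 6, 5, 1
Rank z: 7, 2, 3, 1, 4, 5, 6
d = rank(w) − rank(z): -3, 1, -1, 6, 2, 0, -5; Σd² = 76
ρ = 1 − 6Σd² / [n(n²−1)] = 1 − 6×76 / (7×48) = 1 − 456/336 ≈ -0.3571

-0.3571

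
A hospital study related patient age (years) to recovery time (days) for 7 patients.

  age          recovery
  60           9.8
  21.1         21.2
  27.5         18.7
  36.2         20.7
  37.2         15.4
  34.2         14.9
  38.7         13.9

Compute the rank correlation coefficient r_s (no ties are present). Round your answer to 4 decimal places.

Rank age: 7, 1, 2, 4, 5, 3, 6
Rank recovery: 1, 7, 5, 6, 4, 3, 2
d = rank(age) − rank(recovery): 6, -6, -3, -2, 1, 0, 4; Σd² = 102
ρ = 1 − 6Σd² / [n(n²−1)] = 1 − 6×102 / (7×48) = 1 − 612/336 ≈ -0.8214

-0.8214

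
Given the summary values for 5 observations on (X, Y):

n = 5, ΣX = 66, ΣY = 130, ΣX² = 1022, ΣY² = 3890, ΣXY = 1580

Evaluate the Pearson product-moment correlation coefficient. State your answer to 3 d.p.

-0.490

r = (nΣXY − ΣXΣY) / √[(nΣX² − (ΣX)²)(nΣY² − (ΣY)²)]
Numerator: 5×1580 − 66×130 = -680
Denominator: √[(5110 − 4356)(19450 − 16900)] = √[754 × 2550] = 1386.6146
r = -680 / 1386.6146 ≈ -0.490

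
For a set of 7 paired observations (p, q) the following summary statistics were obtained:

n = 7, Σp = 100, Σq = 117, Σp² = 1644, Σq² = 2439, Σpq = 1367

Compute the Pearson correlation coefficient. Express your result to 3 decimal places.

-0.943

r = (nΣpq − ΣpΣq) / √[(nΣp² − (Σp)²)(nΣq² − (Σq)²)]
Numerator: 7×1367 − 100×117 = -2131
Denominator: √[(11508 − 10000)(17073 − 13689)] = √[1508 × 3384] = 2258.9980
r = -2131 / 2258.9980 ≈ -0.943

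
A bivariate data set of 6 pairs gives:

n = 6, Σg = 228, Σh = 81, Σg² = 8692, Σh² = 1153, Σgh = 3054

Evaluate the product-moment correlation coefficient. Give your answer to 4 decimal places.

-0.5880

r = (nΣgh − ΣgΣh) / √[(nΣg² − (Σg)²)(nΣh² − (Σh)²)]
Numerator: 6×3054 − 228×81 = -144
Denominator: √[(52152 − 51984)(6918 − 6561)] = √[168 × 357] = 244.9000
r = -144 / 244.9000 ≈ -0.5880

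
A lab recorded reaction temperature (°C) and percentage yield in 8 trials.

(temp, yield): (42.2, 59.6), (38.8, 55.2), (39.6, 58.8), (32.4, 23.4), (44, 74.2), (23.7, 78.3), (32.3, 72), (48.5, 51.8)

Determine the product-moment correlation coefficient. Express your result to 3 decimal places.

n = 8, Σx = 301.5, Σy = 473.3, Σx² = 11797.43, Σy² = 30107.97, Σxy = 17701.93
nΣxy − ΣxΣy = 141615.44 − 142699.95 = -1084.51
nΣx² − (Σx)² = 94379.44 − 90902.25 = 3477.19; nΣy² − (Σy)² = 240863.76 − 224012.89 = 16850.87
r = -1084.51 / √(3477.19 × 16850.87) = -1084.51 / 7654.6507 ≈ -0.142

-0.142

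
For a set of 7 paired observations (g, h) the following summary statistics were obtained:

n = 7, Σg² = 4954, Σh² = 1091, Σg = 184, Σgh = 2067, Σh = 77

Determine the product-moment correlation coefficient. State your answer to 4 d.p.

0.2540

r = (nΣgh − ΣgΣh) / √[(nΣg² − (Σg)²)(nΣh² − (Σh)²)]
Numerator: 7×2067 − 184×77 = 301
Denominator: √[(34678 − 33856)(7637 − 5929)] = √[822 × 1708] = 1184.8949
r = 301 / 1184.8949 ≈ 0.2540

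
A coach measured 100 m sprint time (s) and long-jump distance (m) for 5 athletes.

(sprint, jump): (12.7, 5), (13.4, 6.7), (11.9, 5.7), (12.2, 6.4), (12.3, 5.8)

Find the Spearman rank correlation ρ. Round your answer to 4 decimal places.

0.3000

Rank sprint: 4, 5, 1, 2, 3
Rank jump: 1, 5, 2, 4, 3
d = rank(sprint) − rank(jump): 3, 0, -1, -2, 0; Σd² = 14
ρ = 1 − 6Σd² / [n(n²−1)] = 1 − 6×14 / (5×24) = 1 − 84/120 ≈ 0.3000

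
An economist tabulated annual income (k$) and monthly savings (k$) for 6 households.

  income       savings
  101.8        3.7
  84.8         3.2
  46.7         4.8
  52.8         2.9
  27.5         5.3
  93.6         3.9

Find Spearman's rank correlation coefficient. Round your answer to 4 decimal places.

Rank income: 6, 4, 2, 3, 1, 5
Rank savings: 3, 2, 5, 1, 6, 4
d = rank(income) − rank(savings): 3, 2, -3, 2, -5, 1; Σd² = 52
ρ = 1 − 6Σd² / [n(n²−1)] = 1 − 6×52 / (6×35) = 1 − 312/210 ≈ -0.4857

-0.4857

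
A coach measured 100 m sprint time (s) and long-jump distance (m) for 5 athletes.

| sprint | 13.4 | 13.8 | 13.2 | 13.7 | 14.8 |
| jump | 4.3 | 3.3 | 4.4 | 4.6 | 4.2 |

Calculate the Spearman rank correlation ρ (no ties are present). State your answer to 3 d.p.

Rank sprint: 2, 4, 1, 3, 5
Rank jump: 3, 1, 4, 5, 2
d = rank(sprint) − rank(jump): -1, 3, -3, -2, 3; Σd² = 32
ρ = 1 − 6Σd² / [n(n²−1)] = 1 − 6×32 / (5×24) = 1 − 192/120 ≈ -0.600

-0.600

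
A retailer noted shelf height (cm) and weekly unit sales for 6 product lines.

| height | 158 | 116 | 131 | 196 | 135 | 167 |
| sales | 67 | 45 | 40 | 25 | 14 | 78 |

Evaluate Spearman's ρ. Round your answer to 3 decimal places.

Rank height: 4, 1, 2, 6, 3, 5
Rank sales: 5, 4, 3, 2, 1, 6
d = rank(height) − rank(sales): -1, -3, -1, 4, 2, -1; Σd² = 32
ρ = 1 − 6Σd² / [n(n²−1)] = 1 − 6×32 / (6×35) = 1 − 192/210 ≈ 0.086

0.086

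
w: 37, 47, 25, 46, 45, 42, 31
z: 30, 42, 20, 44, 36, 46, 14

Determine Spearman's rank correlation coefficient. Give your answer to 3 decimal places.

0.714

Rank w: 3, 7, 1, 6, 5, 4, 2
Rank z: 3, 5, 2, 6, 4, 7, 1
d = rank(w) − rank(z): 0, 2, -1, 0, 1, -3, 1; Σd² = 16
ρ = 1 − 6Σd² / [n(n²−1)] = 1 − 6×16 / (7×48) = 1 − 96/336 ≈ 0.714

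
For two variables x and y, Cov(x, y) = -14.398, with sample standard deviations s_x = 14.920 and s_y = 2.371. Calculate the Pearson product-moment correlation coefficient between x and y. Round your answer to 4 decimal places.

-0.4070

r = Cov(x,y) / (s_x · s_y) = -14.398 / (14.920 × 2.371)
  = -14.398 / 35.3753 ≈ -0.4070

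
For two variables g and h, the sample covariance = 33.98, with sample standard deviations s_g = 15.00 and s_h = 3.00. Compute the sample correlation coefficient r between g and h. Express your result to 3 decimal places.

r = Cov(g,h) / (s_g · s_h) = 33.98 / (15.00 × 3.00)
  = 33.98 / 45.0000 ≈ 0.755

0.755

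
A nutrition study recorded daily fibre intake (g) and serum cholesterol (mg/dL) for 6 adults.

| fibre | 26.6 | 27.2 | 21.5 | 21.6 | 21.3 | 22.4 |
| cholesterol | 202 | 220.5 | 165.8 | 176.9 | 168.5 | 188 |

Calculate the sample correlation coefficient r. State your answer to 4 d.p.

0.9439

n = 6, Σx = 140.6, Σy = 1121.7, Σx² = 3331.66, Σy² = 211943.75, Σxy = 26556.79
nΣxy − ΣxΣy = 159340.74 − 157711.02 = 1629.72
nΣx² − (Σx)² = 19989.96 − 19768.36 = 221.6; nΣy² − (Σy)² = 1271662.5 − 1258210.89 = 13451.61
r = 1629.72 / √(221.6 × 13451.61) = 1629.72 / 1726.5216 ≈ 0.9439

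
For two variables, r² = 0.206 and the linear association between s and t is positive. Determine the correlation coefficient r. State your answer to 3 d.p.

0.454

|r| = √0.206 = 0.454
The association is positive, so r = 0.454.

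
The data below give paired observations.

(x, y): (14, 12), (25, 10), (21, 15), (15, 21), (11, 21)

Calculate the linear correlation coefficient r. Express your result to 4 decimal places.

n = 5, Σx = 86, Σy = 79, Σx² = 1608, Σy² = 1351, Σxy = 1279
nΣxy − ΣxΣy = 6395 − 6794 = -399
nΣx² − (Σx)² = 8040 − 7396 = 644; nΣy² − (Σy)² = 6755 − 6241 = 514
r = -399 / √(644 × 514) = -399 / 575.3399 ≈ -0.6935

-0.6935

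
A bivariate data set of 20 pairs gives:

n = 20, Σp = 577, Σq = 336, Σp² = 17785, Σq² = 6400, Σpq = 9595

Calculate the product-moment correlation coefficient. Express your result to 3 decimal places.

r = (nΣpq − ΣpΣq) / √[(nΣp² − (Σp)²)(nΣq² − (Σq)²)]
Numerator: 20×9595 − 577×336 = -1972
Denominator: √[(355700 − 332929)(128000 − 112896)] = √[22771 × 15104] = 18545.4357
r = -1972 / 18545.4357 ≈ -0.106

-0.106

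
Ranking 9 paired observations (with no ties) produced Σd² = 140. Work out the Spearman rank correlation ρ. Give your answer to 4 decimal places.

-0.1667

ρ = 1 − 6Σd² / [n(n²−1)] = 1 − 6×140 / (9×80)
  = 1 − 840/720 = 1 − 1.16667 ≈ -0.1667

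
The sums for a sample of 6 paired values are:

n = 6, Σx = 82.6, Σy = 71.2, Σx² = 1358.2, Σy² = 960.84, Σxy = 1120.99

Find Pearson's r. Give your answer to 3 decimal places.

r = (nΣxy − ΣxΣy) / √[(nΣx² − (Σx)²)(nΣy² − (Σy)²)]
Numerator: 6×1120.99 − 82.6×71.2 = 844.82
Denominator: √[(8149.2 − 6822.76)(5765.04 − 5069.44)] = √[1326.44 × 695.6] = 960.5580
r = 844.82 / 960.5580 ≈ 0.880

0.880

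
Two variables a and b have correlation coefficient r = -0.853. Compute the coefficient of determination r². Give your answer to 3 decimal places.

0.728

r² = (-0.853)² = 0.728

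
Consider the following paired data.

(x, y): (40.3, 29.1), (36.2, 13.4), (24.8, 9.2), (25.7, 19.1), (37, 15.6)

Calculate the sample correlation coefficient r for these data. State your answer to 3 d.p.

0.565

n = 5, Σx = 164, Σy = 86.4, Σx² = 5579.06, Σy² = 1719.18, Σxy = 2954.04
nΣxy − ΣxΣy = 14770.2 − 14169.6 = 600.6
nΣx² − (Σx)² = 27895.3 − 26896 = 999.3; nΣy² − (Σy)² = 8595.9 − 7464.96 = 1130.94
r = 600.6 / √(999.3 × 1130.94) = 600.6 / 1063.0844 ≈ 0.565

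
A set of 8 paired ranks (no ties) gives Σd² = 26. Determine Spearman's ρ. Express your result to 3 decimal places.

ρ = 1 − 6Σd² / [n(n²−1)] = 1 − 6×26 / (8×63)
  = 1 − 156/504 = 1 − 0.3095 ≈ 0.690

0.690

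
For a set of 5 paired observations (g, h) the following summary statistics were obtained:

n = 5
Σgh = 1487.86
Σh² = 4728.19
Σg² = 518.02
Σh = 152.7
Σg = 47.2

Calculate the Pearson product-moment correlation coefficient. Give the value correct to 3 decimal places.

r = (nΣgh − ΣgΣh) / √[(nΣg² − (Σg)²)(nΣh² − (Σh)²)]
Numerator: 5×1487.86 − 47.2×152.7 = 231.86
Denominator: √[(2590.1 − 2227.84)(23640.95 − 23317.29)] = √[362.26 × 323.66] = 342.4165
r = 231.86 / 342.4165 ≈ 0.677

0.677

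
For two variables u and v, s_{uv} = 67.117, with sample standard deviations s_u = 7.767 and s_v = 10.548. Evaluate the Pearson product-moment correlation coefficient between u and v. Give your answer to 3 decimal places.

0.819

r = Cov(u,v) / (s_u · s_v) = 67.117 / (7.767 × 10.548)
  = 67.117 / 81.9263 ≈ 0.819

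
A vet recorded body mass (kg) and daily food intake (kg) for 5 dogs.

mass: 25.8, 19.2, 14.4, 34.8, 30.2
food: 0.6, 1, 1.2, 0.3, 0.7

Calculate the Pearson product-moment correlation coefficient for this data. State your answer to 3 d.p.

-0.955

n = 5, Σx = 124.4, Σy = 3.8, Σx² = 3364.72, Σy² = 3.38, Σxy = 83.54
nΣxy − ΣxΣy = 417.7 − 472.72 = -55.02
nΣx² − (Σx)² = 16823.6 − 15475.36 = 1348.24; nΣy² − (Σy)² = 16.9 − 14.44 = 2.46
r = -55.02 / √(1348.24 × 2.46) = -55.02 / 57.5905 ≈ -0.955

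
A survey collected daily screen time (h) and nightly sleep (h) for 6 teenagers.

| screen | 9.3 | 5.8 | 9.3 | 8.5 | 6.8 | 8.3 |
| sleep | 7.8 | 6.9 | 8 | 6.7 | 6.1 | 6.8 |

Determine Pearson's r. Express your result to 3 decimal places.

0.676

n = 6, Σx = 48, Σy = 42.3, Σx² = 394, Σy² = 300.79, Σxy = 341.83
nΣxy − ΣxΣy = 2050.98 − 2030.4 = 20.58
nΣx² − (Σx)² = 2364 − 2304 = 60; nΣy² − (Σy)² = 1804.74 − 1789.29 = 15.45
r = 20.58 / √(60 × 15.45) = 20.58 / 30.4467 ≈ 0.676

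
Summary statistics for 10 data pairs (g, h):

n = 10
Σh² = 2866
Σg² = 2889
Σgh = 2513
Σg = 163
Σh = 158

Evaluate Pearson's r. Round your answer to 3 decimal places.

r = (nΣgh − ΣgΣh) / √[(nΣg² − (Σg)²)(nΣh² − (Σh)²)]
Numerator: 10×2513 − 163×158 = -624
Denominator: √[(28890 − 26569)(28660 − 24964)] = √[2321 × 3696] = 2928.8933
r = -624 / 2928.8933 ≈ -0.213

-0.213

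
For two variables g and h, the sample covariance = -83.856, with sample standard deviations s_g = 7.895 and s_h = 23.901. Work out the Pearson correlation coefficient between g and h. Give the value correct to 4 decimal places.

-0.4444

r = Cov(g,h) / (s_g · s_h) = -83.856 / (7.895 × 23.901)
  = -83.856 / 188.6984 ≈ -0.4444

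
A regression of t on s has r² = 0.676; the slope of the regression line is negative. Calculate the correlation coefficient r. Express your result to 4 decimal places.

-0.8222

|r| = √0.676 = 0.8222
The association is negative, so r = −0.8222.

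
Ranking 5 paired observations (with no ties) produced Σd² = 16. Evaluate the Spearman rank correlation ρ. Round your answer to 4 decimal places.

ρ = 1 − 6Σd² / [n(n²−1)] = 1 − 6×16 / (5×24)
  = 1 − 96/120 = 1 − 0.80000 ≈ 0.2000

0.2000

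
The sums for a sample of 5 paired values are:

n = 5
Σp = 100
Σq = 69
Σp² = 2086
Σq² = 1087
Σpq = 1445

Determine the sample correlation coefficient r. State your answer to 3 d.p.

r = (nΣpq − ΣpΣq) / √[(nΣp² − (Σp)²)(nΣq² − (Σq)²)]
Numerator: 5×1445 − 100×69 = 325
Denominator: √[(10430 − 10000)(5435 − 4761)] = √[430 × 674] = 538.3493
r = 325 / 538.3493 ≈ 0.604

0.604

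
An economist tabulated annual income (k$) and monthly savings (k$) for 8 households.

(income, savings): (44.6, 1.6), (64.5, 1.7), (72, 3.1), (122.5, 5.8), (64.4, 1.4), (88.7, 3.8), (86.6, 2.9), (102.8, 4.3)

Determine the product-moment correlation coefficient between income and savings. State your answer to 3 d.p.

n = 8, Σx = 646.1, Σy = 24.6, Σx² = 56422.11, Σy² = 92, Σxy = 2235.11
nΣxy − ΣxΣy = 17880.88 − 15894.06 = 1986.82
nΣx² − (Σx)² = 451376.88 − 417445.21 = 33931.67; nΣy² − (Σy)² = 736 − 605.16 = 130.84
r = 1986.82 / √(33931.67 × 130.84) = 1986.82 / 2107.0405 ≈ 0.943

0.943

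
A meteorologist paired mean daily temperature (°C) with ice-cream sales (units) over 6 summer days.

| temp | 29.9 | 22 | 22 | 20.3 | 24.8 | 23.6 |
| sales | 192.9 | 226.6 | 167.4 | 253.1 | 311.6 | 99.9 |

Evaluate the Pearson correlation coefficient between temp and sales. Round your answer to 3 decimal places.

-0.069

n = 6, Σx = 142.6, Σy = 1251.5, Σx² = 3446.1, Σy² = 287714.91, Σxy = 29658.96
nΣxy − ΣxΣy = 177953.76 − 178463.9 = -510.14
nΣx² − (Σx)² = 20676.6 − 20334.76 = 341.84; nΣy² − (Σy)² = 1726289.46 − 1566252.25 = 160037.21
r = -510.14 / √(341.84 × 160037.21) = -510.14 / 7396.4262 ≈ -0.069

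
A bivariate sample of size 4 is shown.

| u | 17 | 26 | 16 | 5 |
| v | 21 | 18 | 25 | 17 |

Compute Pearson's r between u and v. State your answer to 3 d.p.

0.151

n = 4, Σu = 64, Σv = 81, Σu² = 1246, Σv² = 1679, Σuv = 1310
nΣuv − ΣuΣv = 5240 − 5184 = 56
nΣu² − (Σu)² = 4984 − 4096 = 888; nΣv² − (Σv)² = 6716 − 6561 = 155
r = 56 / √(888 × 155) = 56 / 370.9987 ≈ 0.151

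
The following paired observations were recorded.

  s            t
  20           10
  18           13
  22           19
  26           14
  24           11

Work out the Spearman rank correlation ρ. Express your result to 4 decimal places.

Rank s: 2, 1, 3, 5, 4
Rank t: 1, 3, 5, 4, 2
d = rank(s) − rank(t): 1, -2, -2, 1, 2; Σd² = 14
ρ = 1 − 6Σd² / [n(n²−1)] = 1 − 6×14 / (5×24) = 1 − 84/120 ≈ 0.3000

0.3000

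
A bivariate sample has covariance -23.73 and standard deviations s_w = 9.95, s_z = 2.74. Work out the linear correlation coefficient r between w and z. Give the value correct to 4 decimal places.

-0.8704

r = Cov(w,z) / (s_w · s_z) = -23.73 / (9.95 × 2.74)
  = -23.73 / 27.2630 ≈ -0.8704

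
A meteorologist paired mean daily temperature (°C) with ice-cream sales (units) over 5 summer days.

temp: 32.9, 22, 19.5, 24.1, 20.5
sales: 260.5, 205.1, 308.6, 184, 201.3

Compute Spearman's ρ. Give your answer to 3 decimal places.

-0.300

Rank temp: 5, 3, 1, 4, 2
Rank sales: 4, 3, 5, 1, 2
d = rank(temp) − rank(sales): 1, 0, -4, 3, 0; Σd² = 26
ρ = 1 − 6Σd² / [n(n²−1)] = 1 − 6×26 / (5×24) = 1 − 156/120 ≈ -0.300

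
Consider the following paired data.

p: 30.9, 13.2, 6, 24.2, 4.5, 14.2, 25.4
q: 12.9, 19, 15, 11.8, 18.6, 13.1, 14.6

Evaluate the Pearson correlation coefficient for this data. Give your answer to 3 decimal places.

-0.647

n = 7, Σp = 118.4, Σq = 105, Σp² = 2617.74, Σq² = 1622.38, Σpq = 1665.53
nΣpq − ΣpΣq = 11658.71 − 12432 = -773.29
nΣp² − (Σp)² = 18324.18 − 14018.56 = 4305.62; nΣq² − (Σq)² = 11356.66 − 11025 = 331.66
r = -773.29 / √(4305.62 × 331.66) = -773.29 / 1194.9903 ≈ -0.647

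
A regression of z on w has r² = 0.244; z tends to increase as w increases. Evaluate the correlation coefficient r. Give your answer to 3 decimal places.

0.494

|r| = √0.244 = 0.494
The association is positive, so r = 0.494.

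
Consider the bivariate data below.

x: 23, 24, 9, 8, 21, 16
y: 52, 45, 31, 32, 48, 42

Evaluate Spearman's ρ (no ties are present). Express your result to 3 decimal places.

Rank x: 5, 6, 2, 1, 4, 3
Rank y: 6, 4, 1, 2, 5, 3
d = rank(x) − rank(y): -1, 2, 1, -1, -1, 0; Σd² = 8
ρ = 1 − 6Σd² / [n(n²−1)] = 1 − 6×8 / (6×35) = 1 − 48/210 ≈ 0.771

0.771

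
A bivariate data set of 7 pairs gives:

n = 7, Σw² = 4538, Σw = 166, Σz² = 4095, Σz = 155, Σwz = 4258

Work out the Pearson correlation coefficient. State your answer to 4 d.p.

0.9222

r = (nΣwz − ΣwΣz) / √[(nΣw² − (Σw)²)(nΣz² − (Σz)²)]
Numerator: 7×4258 − 166×155 = 4076
Denominator: √[(31766 − 27556)(28665 − 24025)] = √[4210 × 4640] = 4419.7737
r = 4076 / 4419.7737 ≈ 0.9222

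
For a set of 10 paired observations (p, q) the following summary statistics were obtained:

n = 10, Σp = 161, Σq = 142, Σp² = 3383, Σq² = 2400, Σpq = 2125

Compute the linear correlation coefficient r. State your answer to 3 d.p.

-0.293

r = (nΣpq − ΣpΣq) / √[(nΣp² − (Σp)²)(nΣq² − (Σq)²)]
Numerator: 10×2125 − 161×142 = -1612
Denominator: √[(33830 − 25921)(24000 − 20164)] = √[7909 × 3836] = 5508.0781
r = -1612 / 5508.0781 ≈ -0.293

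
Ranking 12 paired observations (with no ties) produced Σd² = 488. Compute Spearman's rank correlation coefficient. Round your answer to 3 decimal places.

-0.706

ρ = 1 − 6Σd² / [n(n²−1)] = 1 − 6×488 / (12×143)
  = 1 − 2928/1716 = 1 − 1.7063 ≈ -0.706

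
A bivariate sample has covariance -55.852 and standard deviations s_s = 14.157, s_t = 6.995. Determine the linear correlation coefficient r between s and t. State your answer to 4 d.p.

-0.5640

r = Cov(s,t) / (s_s · s_t) = -55.852 / (14.157 × 6.995)
  = -55.852 / 99.0282 ≈ -0.5640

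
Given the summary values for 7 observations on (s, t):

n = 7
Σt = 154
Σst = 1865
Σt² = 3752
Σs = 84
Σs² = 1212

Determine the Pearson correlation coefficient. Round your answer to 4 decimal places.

0.0624

r = (nΣst − ΣsΣt) / √[(nΣs² − (Σs)²)(nΣt² − (Σt)²)]
Numerator: 7×1865 − 84×154 = 119
Denominator: √[(8484 − 7056)(26264 − 23716)] = √[1428 × 2548] = 1907.4968
r = 119 / 1907.4968 ≈ 0.0624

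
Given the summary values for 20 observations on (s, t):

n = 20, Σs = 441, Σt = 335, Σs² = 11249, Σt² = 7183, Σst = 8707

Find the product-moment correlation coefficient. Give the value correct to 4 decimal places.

r = (nΣst − ΣsΣt) / √[(nΣs² − (Σs)²)(nΣt² − (Σt)²)]
Numerator: 20×8707 − 441×335 = 26405
Denominator: √[(224980 − 194481)(143660 − 112225)] = √[30499 × 31435] = 30963.4634
r = 26405 / 30963.4634 ≈ 0.8528

0.8528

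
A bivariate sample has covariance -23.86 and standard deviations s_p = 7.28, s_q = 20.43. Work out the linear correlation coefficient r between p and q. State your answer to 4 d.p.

r = Cov(p,q) / (s_p · s_q) = -23.86 / (7.28 × 20.43)
  = -23.86 / 148.7304 ≈ -0.1604

-0.1604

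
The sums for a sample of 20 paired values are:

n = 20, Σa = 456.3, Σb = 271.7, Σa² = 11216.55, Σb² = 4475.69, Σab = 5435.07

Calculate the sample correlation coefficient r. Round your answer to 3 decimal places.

r = (nΣab − ΣaΣb) / √[(nΣa² − (Σa)²)(nΣb² − (Σb)²)]
Numerator: 20×5435.07 − 456.3×271.7 = -15275.31
Denominator: √[(224331 − 208209.69)(89513.8 − 73820.89)] = √[16121.31 × 15692.91] = 15905.6678
r = -15275.31 / 15905.6678 ≈ -0.960

-0.960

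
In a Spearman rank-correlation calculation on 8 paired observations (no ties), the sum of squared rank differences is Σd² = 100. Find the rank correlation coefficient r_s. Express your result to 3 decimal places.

-0.190

ρ = 1 − 6Σd² / [n(n²−1)] = 1 − 6×100 / (8×63)
  = 1 − 600/504 = 1 − 1.1905 ≈ -0.190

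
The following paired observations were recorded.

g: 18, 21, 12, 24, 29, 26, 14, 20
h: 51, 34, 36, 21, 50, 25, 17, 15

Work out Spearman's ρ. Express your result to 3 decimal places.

Rank g: 3, 5, 1, 6, 8, 7, 2, 4
Rank h: 8, 5, 6, 3, 7, 4, 2, 1
d = rank(g) − rank(h): -5, 0, -5, 3, 1, 3, 0, 3; Σd² = 78
ρ = 1 − 6Σd² / [n(n²−1)] = 1 − 6×78 / (8×63) = 1 − 468/504 ≈ 0.071

0.071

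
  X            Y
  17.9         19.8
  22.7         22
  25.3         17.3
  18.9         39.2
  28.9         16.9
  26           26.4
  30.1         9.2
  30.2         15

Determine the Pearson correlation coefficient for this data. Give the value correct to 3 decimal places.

-0.685

n = 8, ΣX = 200, ΣY = 165.8, ΣX² = 5162.26, ΣY² = 4004.18, ΣXY = 3937.12
nΣXY − ΣXΣY = 31496.96 − 33160 = -1663.04
nΣX² − (ΣX)² = 41298.08 − 40000 = 1298.08; nΣY² − (ΣY)² = 32033.44 − 27489.64 = 4543.8
r = -1663.04 / √(1298.08 × 4543.8) = -1663.04 / 2428.6243 ≈ -0.685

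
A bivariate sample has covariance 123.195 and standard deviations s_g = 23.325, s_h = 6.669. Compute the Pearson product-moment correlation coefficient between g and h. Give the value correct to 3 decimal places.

0.792

r = Cov(g,h) / (s_g · s_h) = 123.195 / (23.325 × 6.669)
  = 123.195 / 155.5544 ≈ 0.792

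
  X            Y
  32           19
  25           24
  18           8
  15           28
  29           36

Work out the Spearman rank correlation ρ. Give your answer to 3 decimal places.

Rank X: 5, 3, 2, 1, 4
Rank Y: 2, 3, 1, 4, 5
d = rank(X) − rank(Y): 3, 0, 1, -3, -1; Σd² = 20
ρ = 1 − 6Σd² / [n(n²−1)] = 1 − 6×20 / (5×24) = 1 − 120/120 ≈ 0.000

0.000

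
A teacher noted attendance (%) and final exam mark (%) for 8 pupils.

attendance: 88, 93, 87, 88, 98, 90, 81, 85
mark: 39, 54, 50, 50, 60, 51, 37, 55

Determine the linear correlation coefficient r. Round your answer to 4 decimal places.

n = 8, Σx = 710, Σy = 396, Σx² = 63196, Σy² = 20032, Σxy = 35346
nΣxy − ΣxΣy = 282768 − 281160 = 1608
nΣx² − (Σx)² = 505568 − 504100 = 1468; nΣy² − (Σy)² = 160256 − 156816 = 3440
r = 1608 / √(1468 × 3440) = 1608 / 2247.2027 ≈ 0.7156

0.7156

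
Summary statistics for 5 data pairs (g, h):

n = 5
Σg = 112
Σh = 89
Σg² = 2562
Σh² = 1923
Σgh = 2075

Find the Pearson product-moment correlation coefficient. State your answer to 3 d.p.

r = (nΣgh − ΣgΣh) / √[(nΣg² − (Σg)²)(nΣh² − (Σh)²)]
Numerator: 5×2075 − 112×89 = 407
Denominator: √[(12810 − 12544)(9615 − 7921)] = √[266 × 1694] = 671.2704
r = 407 / 671.2704 ≈ 0.606

0.606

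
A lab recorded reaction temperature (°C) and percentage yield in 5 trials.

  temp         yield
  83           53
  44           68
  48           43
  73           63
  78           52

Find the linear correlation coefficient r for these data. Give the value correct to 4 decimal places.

-0.1145

n = 5, Σx = 326, Σy = 279, Σx² = 22542, Σy² = 15955, Σxy = 18110
nΣxy − ΣxΣy = 90550 − 90954 = -404
nΣx² − (Σx)² = 112710 − 106276 = 6434; nΣy² − (Σy)² = 79775 − 77841 = 1934
r = -404 / √(6434 × 1934) = -404 / 3527.5141 ≈ -0.1145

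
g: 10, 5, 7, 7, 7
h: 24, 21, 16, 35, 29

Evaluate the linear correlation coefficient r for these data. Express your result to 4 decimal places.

n = 5, Σg = 36, Σh = 125, Σg² = 272, Σh² = 3339, Σgh = 905
nΣgh − ΣgΣh = 4525 − 4500 = 25
nΣg² − (Σg)² = 1360 − 1296 = 64; nΣh² − (Σh)² = 16695 − 15625 = 1070
r = 25 / √(64 × 1070) = 25 / 261.6868 ≈ 0.0955

0.0955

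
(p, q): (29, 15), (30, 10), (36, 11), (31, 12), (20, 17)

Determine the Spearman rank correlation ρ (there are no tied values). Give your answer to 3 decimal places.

-0.700

Rank p: 2, 3, 5, 4, 1
Rank q: 4, 1, 2, 3, 5
d = rank(p) − rank(q): -2, 2, 3, 1, -4; Σd² = 34
ρ = 1 − 6Σd² / [n(n²−1)] = 1 − 6×34 / (5×24) = 1 − 204/120 ≈ -0.700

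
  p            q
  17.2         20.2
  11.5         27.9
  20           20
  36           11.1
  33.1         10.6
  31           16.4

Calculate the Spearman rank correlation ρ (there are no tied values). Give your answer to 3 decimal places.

Rank p: 2, 1, 3, 6, 5, 4
Rank q: 5, 6, 4, 2, 1, 3
d = rank(p) − rank(q): -3, -5, -1, 4, 4, 1; Σd² = 68
ρ = 1 − 6Σd² / [n(n²−1)] = 1 − 6×68 / (6×35) = 1 − 408/210 ≈ -0.943

-0.943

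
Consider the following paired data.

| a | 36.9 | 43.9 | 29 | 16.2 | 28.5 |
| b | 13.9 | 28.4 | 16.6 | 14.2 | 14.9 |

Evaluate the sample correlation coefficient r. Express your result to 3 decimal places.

0.694

n = 5, Σa = 154.5, Σb = 88, Σa² = 5204.51, Σb² = 1698.98, Σab = 2895.76
nΣab − ΣaΣb = 14478.8 − 13596 = 882.8
nΣa² − (Σa)² = 26022.55 − 23870.25 = 2152.3; nΣb² − (Σb)² = 8494.9 − 7744 = 750.9
r = 882.8 / √(2152.3 × 750.9) = 882.8 / 1271.2836 ≈ 0.694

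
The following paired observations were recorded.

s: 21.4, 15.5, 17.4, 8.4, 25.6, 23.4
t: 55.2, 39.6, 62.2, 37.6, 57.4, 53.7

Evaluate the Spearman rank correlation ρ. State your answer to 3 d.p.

Rank s: 4, 2, 3, 1, 6, 5
Rank t: 4, 2, 6, 1, 5, 3
d = rank(s) − rank(t): 0, 0, -3, 0, 1, 2; Σd² = 14
ρ = 1 − 6Σd² / [n(n²−1)] = 1 − 6×14 / (6×35) = 1 − 84/210 ≈ 0.600

0.600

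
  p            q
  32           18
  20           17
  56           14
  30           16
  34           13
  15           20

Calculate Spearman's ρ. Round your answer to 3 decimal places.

Rank p: 4, 2, 6, 3, 5, 1
Rank q: 5, 4, 2, 3, 1, 6
d = rank(p) − rank(q): -1, -2, 4, 0, 4, -5; Σd² = 62
ρ = 1 − 6Σd² / [n(n²−1)] = 1 − 6×62 / (6×35) = 1 − 372/210 ≈ -0.771

-0.771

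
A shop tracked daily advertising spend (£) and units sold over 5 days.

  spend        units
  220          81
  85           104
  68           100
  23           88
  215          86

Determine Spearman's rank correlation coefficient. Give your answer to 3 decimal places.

Rank spend: 5, 3, 2, 1, 4
Rank units: 1, 5, 4, 3, 2
d = rank(spend) − rank(units): 4, -2, -2, -2, 2; Σd² = 32
ρ = 1 − 6Σd² / [n(n²−1)] = 1 − 6×32 / (5×24) = 1 − 192/120 ≈ -0.600

-0.600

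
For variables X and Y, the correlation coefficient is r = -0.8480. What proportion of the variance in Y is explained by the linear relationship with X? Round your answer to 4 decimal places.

r² = (-0.8480)² = 0.7191

0.7191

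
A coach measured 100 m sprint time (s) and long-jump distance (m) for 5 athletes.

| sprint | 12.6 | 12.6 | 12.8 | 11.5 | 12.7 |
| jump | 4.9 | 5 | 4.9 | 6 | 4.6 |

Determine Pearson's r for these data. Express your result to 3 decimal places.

n = 5, Σx = 62.2, Σy = 25.4, Σx² = 774.9, Σy² = 130.18, Σxy = 314.88
nΣxy − ΣxΣy = 1574.4 − 1579.88 = -5.48
nΣx² − (Σx)² = 3874.5 − 3868.84 = 5.66; nΣy² − (Σy)² = 650.9 − 645.16 = 5.74
r = -5.48 / √(5.66 × 5.74) = -5.48 / 5.6999 ≈ -0.961

-0.961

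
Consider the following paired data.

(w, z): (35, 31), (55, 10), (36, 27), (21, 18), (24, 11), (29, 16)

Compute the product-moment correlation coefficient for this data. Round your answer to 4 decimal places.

n = 6, Σw = 200, Σz = 113, Σw² = 7404, Σz² = 2491, Σwz = 3713
nΣwz − ΣwΣz = 22278 − 22600 = -322
nΣw² − (Σw)² = 44424 − 40000 = 4424; nΣz² − (Σz)² = 14946 − 12769 = 2177
r = -322 / √(4424 × 2177) = -322 / 3103.3930 ≈ -0.1038

-0.1038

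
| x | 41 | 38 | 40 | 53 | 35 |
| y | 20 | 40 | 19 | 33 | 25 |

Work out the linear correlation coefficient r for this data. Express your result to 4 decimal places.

0.2117

n = 5, Σx = 207, Σy = 137, Σx² = 8759, Σy² = 4075, Σxy = 5724
nΣxy − ΣxΣy = 28620 − 28359 = 261
nΣx² − (Σx)² = 43795 − 42849 = 946; nΣy² − (Σy)² = 20375 − 18769 = 1606
r = 261 / √(946 × 1606) = 261 / 1232.5891 ≈ 0.2117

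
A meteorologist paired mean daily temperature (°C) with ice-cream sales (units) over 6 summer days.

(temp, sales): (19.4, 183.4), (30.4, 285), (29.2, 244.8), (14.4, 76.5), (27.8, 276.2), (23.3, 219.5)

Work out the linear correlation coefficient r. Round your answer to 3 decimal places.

n = 6, Σx = 144.5, Σy = 1285.4, Σx² = 3676.25, Σy² = 305106.54, Σxy = 33264.43
nΣxy − ΣxΣy = 199586.58 − 185740.3 = 13846.28
nΣx² − (Σx)² = 22057.5 − 20880.25 = 1177.25; nΣy² − (Σy)² = 1830639.24 − 1652253.16 = 178386.08
r = 13846.28 / √(1177.25 × 178386.08) = 13846.28 / 14491.5497 ≈ 0.955

0.955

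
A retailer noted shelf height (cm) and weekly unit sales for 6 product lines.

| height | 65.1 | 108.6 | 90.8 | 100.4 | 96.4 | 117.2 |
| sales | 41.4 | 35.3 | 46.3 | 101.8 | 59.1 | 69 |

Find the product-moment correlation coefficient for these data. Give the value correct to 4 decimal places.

n = 6, Σx = 578.5, Σy = 352.9, Σx² = 57385.57, Σy² = 23720.79, Σxy = 34737.52
nΣxy − ΣxΣy = 208425.12 − 204152.65 = 4272.47
nΣx² − (Σx)² = 344313.42 − 334662.25 = 9651.17; nΣy² − (Σy)² = 142324.74 − 124538.41 = 17786.33
r = 4272.47 / √(9651.17 × 17786.33) = 4272.47 / 13101.8661 ≈ 0.3261

0.3261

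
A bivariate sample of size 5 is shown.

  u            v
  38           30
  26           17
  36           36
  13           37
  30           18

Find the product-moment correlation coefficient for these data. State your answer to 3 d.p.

-0.125

n = 5, Σu = 143, Σv = 138, Σu² = 4485, Σv² = 4178, Σuv = 3899
nΣuv − ΣuΣv = 19495 − 19734 = -239
nΣu² − (Σu)² = 22425 − 20449 = 1976; nΣv² − (Σv)² = 20890 − 19044 = 1846
r = -239 / √(1976 × 1846) = -239 / 1909.8942 ≈ -0.125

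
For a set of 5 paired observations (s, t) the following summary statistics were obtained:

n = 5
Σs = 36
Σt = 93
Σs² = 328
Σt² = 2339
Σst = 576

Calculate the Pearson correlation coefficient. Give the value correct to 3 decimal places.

-0.457

r = (nΣst − ΣsΣt) / √[(nΣs² − (Σs)²)(nΣt² − (Σt)²)]
Numerator: 5×576 − 36×93 = -468
Denominator: √[(1640 − 1296)(11695 − 8649)] = √[344 × 3046] = 1023.6327
r = -468 / 1023.6327 ≈ -0.457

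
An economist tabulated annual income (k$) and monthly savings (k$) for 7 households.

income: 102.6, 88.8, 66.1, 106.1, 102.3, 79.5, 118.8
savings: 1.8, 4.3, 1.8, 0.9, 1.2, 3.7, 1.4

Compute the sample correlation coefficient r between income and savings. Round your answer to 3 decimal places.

n = 7, Σx = 664.2, Σy = 15.1, Σx² = 64937.6, Σy² = 42.87, Σxy = 1364.22
nΣxy − ΣxΣy = 9549.54 − 10029.42 = -479.88
nΣx² − (Σx)² = 454563.2 − 441161.64 = 13401.56; nΣy² − (Σy)² = 300.09 − 228.01 = 72.08
r = -479.88 / √(13401.56 × 72.08) = -479.88 / 982.8451 ≈ -0.488

-0.488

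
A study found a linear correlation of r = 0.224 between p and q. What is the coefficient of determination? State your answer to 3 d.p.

0.050

r² = (0.224)² = 0.050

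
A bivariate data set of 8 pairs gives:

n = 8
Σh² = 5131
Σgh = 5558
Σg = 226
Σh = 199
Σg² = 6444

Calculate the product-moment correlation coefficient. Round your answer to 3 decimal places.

r = (nΣgh − ΣgΣh) / √[(nΣg² − (Σg)²)(nΣh² − (Σh)²)]
Numerator: 8×5558 − 226×199 = -510
Denominator: √[(51552 − 51076)(41048 − 39601)] = √[476 × 1447] = 829.9229
r = -510 / 829.9229 ≈ -0.615

-0.615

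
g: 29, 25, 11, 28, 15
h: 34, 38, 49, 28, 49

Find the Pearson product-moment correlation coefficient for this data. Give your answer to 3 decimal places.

-0.938

n = 5, Σg = 108, Σh = 198, Σg² = 2596, Σh² = 8186, Σgh = 3994
nΣgh − ΣgΣh = 19970 − 21384 = -1414
nΣg² − (Σg)² = 12980 − 11664 = 1316; nΣh² − (Σh)² = 40930 − 39204 = 1726
r = -1414 / √(1316 × 1726) = -1414 / 1507.1218 ≈ -0.938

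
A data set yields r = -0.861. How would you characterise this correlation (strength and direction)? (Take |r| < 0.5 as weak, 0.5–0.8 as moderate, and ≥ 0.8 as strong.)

r = -0.861 < 0 so the relationship is negative.
|r| = 0.861, which falls in the strong range.

strong negative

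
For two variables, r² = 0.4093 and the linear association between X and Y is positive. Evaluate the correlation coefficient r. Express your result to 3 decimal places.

0.640

|r| = √0.4093 = 0.640
The association is positive, so r = 0.640.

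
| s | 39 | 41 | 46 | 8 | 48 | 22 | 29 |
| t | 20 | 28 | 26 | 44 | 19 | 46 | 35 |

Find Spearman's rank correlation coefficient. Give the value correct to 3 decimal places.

Rank s: 4, 5, 6, 1, 7, 2, 3
Rank t: 2, 4, 3, 6, 1, 7, 5
d = rank(s) − rank(t): 2, 1, 3, -5, 6, -5, -2; Σd² = 104
ρ = 1 − 6Σd² / [n(n²−1)] = 1 − 6×104 / (7×48) = 1 − 624/336 ≈ -0.857

-0.857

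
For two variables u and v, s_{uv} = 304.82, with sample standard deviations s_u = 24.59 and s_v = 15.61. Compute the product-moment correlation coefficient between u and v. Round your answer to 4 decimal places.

r = Cov(u,v) / (s_u · s_v) = 304.82 / (24.59 × 15.61)
  = 304.82 / 383.8499 ≈ 0.7941

0.7941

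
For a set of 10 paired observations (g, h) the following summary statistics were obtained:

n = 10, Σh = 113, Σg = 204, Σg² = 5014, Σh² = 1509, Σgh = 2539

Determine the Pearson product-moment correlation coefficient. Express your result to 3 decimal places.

0.526

r = (nΣgh − ΣgΣh) / √[(nΣg² − (Σg)²)(nΣh² − (Σh)²)]
Numerator: 10×2539 − 204×113 = 2338
Denominator: √[(50140 − 41616)(15090 − 12769)] = √[8524 × 2321] = 4447.9438
r = 2338 / 4447.9438 ≈ 0.526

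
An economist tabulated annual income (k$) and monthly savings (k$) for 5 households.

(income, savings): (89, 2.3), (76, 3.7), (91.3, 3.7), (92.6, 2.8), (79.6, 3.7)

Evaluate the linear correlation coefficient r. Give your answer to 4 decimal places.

n = 5, Σx = 428.5, Σy = 16.2, Σx² = 36943.61, Σy² = 54.2, Σxy = 1377.51
nΣxy − ΣxΣy = 6887.55 − 6941.7 = -54.15
nΣx² − (Σx)² = 184718.05 − 183612.25 = 1105.8; nΣy² − (Σy)² = 271 − 262.44 = 8.56
r = -54.15 / √(1105.8 × 8.56) = -54.15 / 97.2916 ≈ -0.5566

-0.5566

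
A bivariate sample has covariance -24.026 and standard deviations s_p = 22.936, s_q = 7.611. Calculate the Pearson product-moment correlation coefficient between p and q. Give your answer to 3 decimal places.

-0.138

r = Cov(p,q) / (s_p · s_q) = -24.026 / (22.936 × 7.611)
  = -24.026 / 174.5659 ≈ -0.138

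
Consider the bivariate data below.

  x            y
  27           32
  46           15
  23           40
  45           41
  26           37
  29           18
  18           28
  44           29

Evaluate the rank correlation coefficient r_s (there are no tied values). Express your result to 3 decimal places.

-0.214

Rank x: 4, 8, 2, 7, 3, 5, 1, 6
Rank y: 5, 1, 7, 8, 6, 2, 3, 4
d = rank(x) − rank(y): -1, 7, -5, -1, -3, 3, -2, 2; Σd² = 102
ρ = 1 − 6Σd² / [n(n²−1)] = 1 − 6×102 / (8×63) = 1 − 612/504 ≈ -0.214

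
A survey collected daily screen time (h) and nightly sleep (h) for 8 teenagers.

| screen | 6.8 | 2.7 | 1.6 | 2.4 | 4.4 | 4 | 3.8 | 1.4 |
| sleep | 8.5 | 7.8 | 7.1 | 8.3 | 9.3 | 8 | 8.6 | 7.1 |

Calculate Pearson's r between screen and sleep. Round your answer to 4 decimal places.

n = 8, Σx = 27.1, Σy = 64.7, Σx² = 113.61, Σy² = 527.25, Σxy = 225.68
nΣxy − ΣxΣy = 1805.44 − 1753.37 = 52.07
nΣx² − (Σx)² = 908.88 − 734.41 = 174.47; nΣy² − (Σy)² = 4218 − 4186.09 = 31.91
r = 52.07 / √(174.47 × 31.91) = 52.07 / 74.6146 ≈ 0.6979

0.6979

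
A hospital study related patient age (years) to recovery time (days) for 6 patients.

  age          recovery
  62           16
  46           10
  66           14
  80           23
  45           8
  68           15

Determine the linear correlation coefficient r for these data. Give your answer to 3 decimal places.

n = 6, Σx = 367, Σy = 86, Σx² = 23365, Σy² = 1370, Σxy = 5596
nΣxy − ΣxΣy = 33576 − 31562 = 2014
nΣx² − (Σx)² = 140190 − 134689 = 5501; nΣy² − (Σy)² = 8220 − 7396 = 824
r = 2014 / √(5501 × 824) = 2014 / 2129.0430 ≈ 0.946

0.946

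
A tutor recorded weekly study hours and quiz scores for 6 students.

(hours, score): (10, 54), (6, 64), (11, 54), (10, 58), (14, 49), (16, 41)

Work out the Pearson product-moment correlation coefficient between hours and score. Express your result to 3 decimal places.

-0.975

n = 6, Σx = 67, Σy = 320, Σx² = 809, Σy² = 17374, Σxy = 3440
nΣxy − ΣxΣy = 20640 − 21440 = -800
nΣx² − (Σx)² = 4854 − 4489 = 365; nΣy² − (Σy)² = 104244 − 102400 = 1844
r = -800 / √(365 × 1844) = -800 / 820.4023 ≈ -0.975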